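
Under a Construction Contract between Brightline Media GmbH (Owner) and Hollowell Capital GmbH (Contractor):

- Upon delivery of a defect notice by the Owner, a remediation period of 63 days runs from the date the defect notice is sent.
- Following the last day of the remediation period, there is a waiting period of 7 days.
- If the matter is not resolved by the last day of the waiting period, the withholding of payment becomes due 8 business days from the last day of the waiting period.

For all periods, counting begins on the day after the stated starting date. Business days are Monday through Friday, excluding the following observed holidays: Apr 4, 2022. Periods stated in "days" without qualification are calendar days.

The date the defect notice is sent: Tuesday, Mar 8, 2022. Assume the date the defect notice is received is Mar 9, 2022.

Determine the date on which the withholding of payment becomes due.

May 27, 2022

The last day of the remediation period: 63 calendar days after Mar 8, 2022 is May 10, 2022.
The last day of the waiting period: May 10, 2022 + 7 days = May 17, 2022.
The date on which the withholding of payment becomes due: counting 8 business days from Tuesday, May 17, 2022 (May 18, May 19, May 20, May 23, May 24, May 25, May 26, May 27, skipping weekends) reaches Friday, May 27, 2022.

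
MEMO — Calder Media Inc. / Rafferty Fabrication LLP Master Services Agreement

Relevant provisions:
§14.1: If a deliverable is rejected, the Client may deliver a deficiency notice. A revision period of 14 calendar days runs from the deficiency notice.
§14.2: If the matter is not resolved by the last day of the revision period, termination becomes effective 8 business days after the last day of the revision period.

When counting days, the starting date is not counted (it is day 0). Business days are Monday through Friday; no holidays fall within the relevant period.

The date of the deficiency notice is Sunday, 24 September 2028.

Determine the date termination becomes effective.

The last day of the revision period: 14 calendar days after 24 September 2028 is 8 October 2028.
From Sunday, 8 October 2028, 8 business days (Oct 9, Oct 10, Oct 11, Oct 12, Oct 13, Oct 16, Oct 17, Oct 18, skipping weekends) brings us to Wednesday, 18 October 2028, which is the date termination becomes effective.

18 October 2028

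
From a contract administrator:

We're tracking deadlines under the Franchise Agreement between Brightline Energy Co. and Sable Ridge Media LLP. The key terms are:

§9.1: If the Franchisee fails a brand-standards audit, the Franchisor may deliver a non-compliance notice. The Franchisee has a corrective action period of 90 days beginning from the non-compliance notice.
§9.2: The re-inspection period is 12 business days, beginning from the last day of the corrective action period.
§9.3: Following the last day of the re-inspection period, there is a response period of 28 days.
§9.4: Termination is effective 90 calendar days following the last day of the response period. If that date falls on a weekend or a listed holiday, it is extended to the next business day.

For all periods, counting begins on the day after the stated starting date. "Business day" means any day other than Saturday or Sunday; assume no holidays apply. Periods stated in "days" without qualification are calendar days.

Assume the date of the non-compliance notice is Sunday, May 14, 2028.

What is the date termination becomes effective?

Adding 90 calendar days to May 14, 2028 gives August 12, 2028, which is the last day of the corrective action period.
The last day of the re-inspection period: 12 business days after Saturday, August 12, 2028, skipping weekends — Aug 14, Aug 15, Aug 16, Aug 17, …, Aug 25, Aug 28, Aug 29 — lands on Tuesday, August 29, 2028.
The last day of the response period: 28 calendar days after August 29, 2028 is September 26, 2028.
The date termination becomes effective: 90 calendar days after September 26, 2028 is December 25, 2028. December 25, 2028 is a Monday, so no roll-forward applies.

December 25, 2028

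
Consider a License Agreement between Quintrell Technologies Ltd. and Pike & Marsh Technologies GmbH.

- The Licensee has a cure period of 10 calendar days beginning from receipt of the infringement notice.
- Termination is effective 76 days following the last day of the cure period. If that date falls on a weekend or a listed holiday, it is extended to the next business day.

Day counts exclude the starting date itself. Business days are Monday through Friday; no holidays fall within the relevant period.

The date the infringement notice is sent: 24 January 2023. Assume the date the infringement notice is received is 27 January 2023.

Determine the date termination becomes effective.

24 April 2023

Adding 10 calendar days to 27 January 2023 gives 6 February 2023, which is the last day of the cure period.
The date termination becomes effective: 76 calendar days after 6 February 2023 is 23 April 2023. That falls on a Sunday, so it rolls to the next business day, Monday, 24 April 2023.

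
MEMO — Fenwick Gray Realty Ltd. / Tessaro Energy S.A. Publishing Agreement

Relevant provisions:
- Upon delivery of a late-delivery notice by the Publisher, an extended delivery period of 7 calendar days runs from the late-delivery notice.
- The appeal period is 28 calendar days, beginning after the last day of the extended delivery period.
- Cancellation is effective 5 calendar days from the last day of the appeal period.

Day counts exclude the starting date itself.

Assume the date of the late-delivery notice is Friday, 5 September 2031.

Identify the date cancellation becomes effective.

15 October 2031

The last day of the extended delivery period: 7 calendar days after 5 September 2031 is 12 September 2031.
The last day of the appeal period: 28 calendar days after 12 September 2031 is 10 October 2031.
Adding 5 calendar days to 10 October 2031 gives 15 October 2031, which is the date cancellation becomes effective.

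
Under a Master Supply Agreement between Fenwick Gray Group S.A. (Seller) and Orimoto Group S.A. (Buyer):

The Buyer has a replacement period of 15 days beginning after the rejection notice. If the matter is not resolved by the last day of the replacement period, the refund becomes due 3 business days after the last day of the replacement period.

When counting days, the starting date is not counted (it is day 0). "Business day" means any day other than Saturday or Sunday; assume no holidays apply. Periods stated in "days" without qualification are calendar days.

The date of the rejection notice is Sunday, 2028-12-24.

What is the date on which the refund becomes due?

2029-01-11

The last day of the replacement period: 15 calendar days after 2028-12-24 is 2029-01-08.
The date on which the refund becomes due: counting 3 business days from Monday, 2029-01-08 (Jan 9, Jan 10, Jan 11, skipping weekends) reaches Thursday, 2029-01-11.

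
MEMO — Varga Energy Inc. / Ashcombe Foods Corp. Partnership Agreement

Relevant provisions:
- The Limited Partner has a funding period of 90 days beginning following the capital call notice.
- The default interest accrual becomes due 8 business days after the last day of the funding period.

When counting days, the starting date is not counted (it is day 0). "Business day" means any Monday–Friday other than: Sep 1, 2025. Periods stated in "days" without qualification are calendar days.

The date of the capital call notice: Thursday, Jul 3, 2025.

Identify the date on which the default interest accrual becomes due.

Adding 90 calendar days to Jul 3, 2025 gives Oct 1, 2025, which is the last day of the funding period.
From Wednesday, Oct 1, 2025, 8 business days (Oct 2, Oct 3, Oct 6, Oct 7, Oct 8, Oct 9, Oct 10, Oct 13, skipping weekends) brings us to Monday, Oct 13, 2025, which is the date on which the default interest accrual becomes due.

Oct 13, 2025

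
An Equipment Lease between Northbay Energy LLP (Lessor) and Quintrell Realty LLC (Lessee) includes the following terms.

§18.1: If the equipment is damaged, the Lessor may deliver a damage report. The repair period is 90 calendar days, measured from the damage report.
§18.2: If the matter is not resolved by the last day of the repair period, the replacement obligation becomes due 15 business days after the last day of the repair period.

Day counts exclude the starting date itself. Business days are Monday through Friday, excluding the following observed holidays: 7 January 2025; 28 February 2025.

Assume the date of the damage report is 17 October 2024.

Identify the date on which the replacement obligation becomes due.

The last day of the repair period: 17 October 2024 + 90 days = 15 January 2025.
The date on which the replacement obligation becomes due: counting 15 business days from Wednesday, 15 January 2025 (Jan 16, Jan 17, Jan 20, Jan 21, …, Feb 3, Feb 4, Feb 5, skipping weekends) reaches Wednesday, 5 February 2025.

5 February 2025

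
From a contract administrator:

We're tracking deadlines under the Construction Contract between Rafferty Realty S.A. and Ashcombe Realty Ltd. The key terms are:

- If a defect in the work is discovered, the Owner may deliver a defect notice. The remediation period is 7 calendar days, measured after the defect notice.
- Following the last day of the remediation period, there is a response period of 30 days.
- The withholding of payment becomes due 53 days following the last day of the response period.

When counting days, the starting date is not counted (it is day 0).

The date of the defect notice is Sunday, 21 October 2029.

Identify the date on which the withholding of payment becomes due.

Adding 7 calendar days to 21 October 2029 gives 28 October 2029, which is the last day of the remediation period.
Adding 30 calendar days to 28 October 2029 gives 27 November 2029, which is the last day of the response period.
The date on which the withholding of payment becomes due: 27 November 2029 + 53 days = 19 January 2030.

19 January 2030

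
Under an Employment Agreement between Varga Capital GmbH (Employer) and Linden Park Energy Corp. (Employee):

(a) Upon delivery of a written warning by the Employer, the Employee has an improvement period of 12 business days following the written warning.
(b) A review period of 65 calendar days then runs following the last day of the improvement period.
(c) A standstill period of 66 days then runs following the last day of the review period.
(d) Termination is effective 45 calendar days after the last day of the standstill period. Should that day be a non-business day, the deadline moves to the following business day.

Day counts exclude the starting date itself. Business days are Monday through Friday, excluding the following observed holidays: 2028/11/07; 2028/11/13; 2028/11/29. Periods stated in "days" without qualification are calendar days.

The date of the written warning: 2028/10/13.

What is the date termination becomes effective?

The last day of the improvement period: counting 12 business days from Friday, 2028/10/13 (Oct 16, Oct 17, Oct 18, Oct 19, …, Oct 27, Oct 30, Oct 31, skipping weekends) reaches Tuesday, 2028/10/31.
Adding 65 calendar days to 2028/10/31 gives 2029/01/04, which is the last day of the review period.
Adding 66 calendar days to 2029/01/04 gives 2029/03/11, which is the last day of the standstill period.
The date termination becomes effective: 45 calendar days after 2029/03/11 is 2029/04/25. 2029/04/25 is a Wednesday and is not a listed holiday, so no roll-forward applies.

2029/04/25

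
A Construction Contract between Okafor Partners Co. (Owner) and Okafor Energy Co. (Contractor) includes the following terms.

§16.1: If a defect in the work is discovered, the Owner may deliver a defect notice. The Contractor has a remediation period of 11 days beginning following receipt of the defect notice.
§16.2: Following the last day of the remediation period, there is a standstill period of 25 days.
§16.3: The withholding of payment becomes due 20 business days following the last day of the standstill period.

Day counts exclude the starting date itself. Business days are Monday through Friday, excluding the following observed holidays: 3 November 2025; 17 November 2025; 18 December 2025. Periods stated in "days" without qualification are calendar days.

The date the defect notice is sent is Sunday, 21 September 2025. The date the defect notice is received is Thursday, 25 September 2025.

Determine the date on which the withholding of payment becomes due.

2 December 2025

The last day of the remediation period: 25 September 2025 + 11 days = 6 October 2025.
Adding 25 calendar days to 6 October 2025 gives 31 October 2025, which is the last day of the standstill period.
The date on which the withholding of payment becomes due: 20 business days after Friday, 31 October 2025, skipping weekends and the listed holidays on Nov 3, Nov 17 — Nov 4, Nov 5, Nov 6, Nov 7, …, Nov 28, Dec 1, Dec 2 — lands on Tuesday, 2 December 2025.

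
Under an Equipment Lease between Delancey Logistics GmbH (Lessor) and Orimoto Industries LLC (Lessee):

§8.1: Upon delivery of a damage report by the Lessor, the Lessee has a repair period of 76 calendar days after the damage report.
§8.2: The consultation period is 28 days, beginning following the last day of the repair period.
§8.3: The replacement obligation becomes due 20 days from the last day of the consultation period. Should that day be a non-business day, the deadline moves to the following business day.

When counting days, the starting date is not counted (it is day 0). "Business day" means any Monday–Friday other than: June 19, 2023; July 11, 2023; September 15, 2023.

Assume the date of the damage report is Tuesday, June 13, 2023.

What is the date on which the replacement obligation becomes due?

The last day of the repair period: 76 calendar days after June 13, 2023 is August 28, 2023.
The last day of the consultation period: 28 calendar days after August 28, 2023 is September 25, 2023.
The date on which the replacement obligation becomes due: 20 calendar days after September 25, 2023 is October 15, 2023. That falls on a Sunday, so it rolls to the next business day, Monday, October 16, 2023.

October 16, 2023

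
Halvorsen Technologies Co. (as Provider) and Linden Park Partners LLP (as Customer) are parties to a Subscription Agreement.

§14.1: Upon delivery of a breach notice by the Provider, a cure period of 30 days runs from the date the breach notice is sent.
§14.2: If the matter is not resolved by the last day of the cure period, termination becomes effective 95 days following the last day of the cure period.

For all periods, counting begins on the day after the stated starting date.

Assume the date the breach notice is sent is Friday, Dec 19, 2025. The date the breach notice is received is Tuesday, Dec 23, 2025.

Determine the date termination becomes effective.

The last day of the cure period: Dec 19, 2025 + 30 days = Jan 18, 2026.
The date termination becomes effective: Jan 18, 2026 + 95 days = Apr 23, 2026.

Apr 23, 2026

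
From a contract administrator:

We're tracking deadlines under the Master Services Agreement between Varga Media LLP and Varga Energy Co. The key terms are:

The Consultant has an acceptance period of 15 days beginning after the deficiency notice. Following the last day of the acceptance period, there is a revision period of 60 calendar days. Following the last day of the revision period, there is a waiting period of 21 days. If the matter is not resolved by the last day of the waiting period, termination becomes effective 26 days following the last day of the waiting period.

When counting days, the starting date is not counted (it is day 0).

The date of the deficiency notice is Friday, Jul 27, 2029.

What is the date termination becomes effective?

Nov 26, 2029

The last day of the acceptance period: 15 calendar days after Jul 27, 2029 is Aug 11, 2029.
The last day of the revision period: Aug 11, 2029 + 60 days = Oct 10, 2029.
Adding 21 calendar days to Oct 10, 2029 gives Oct 31, 2029, which is the last day of the waiting period.
Adding 26 calendar days to Oct 31, 2029 gives Nov 26, 2029, which is the date termination becomes effective.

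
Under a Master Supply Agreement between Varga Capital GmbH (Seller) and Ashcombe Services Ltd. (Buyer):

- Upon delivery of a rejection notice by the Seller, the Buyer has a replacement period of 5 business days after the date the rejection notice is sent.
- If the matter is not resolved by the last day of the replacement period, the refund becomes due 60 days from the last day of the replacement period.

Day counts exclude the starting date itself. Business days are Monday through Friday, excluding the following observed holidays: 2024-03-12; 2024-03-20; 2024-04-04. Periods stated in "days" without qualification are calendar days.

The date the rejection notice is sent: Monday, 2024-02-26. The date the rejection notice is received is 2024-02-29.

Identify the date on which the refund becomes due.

The last day of the replacement period: counting 5 business days from Monday, 2024-02-26 (Feb 27, Feb 28, Feb 29, Mar 1, Mar 4, skipping weekends) reaches Monday, 2024-03-04.
Adding 60 calendar days to 2024-03-04 gives 2024-05-03, which is the date on which the refund becomes due.

2024-05-03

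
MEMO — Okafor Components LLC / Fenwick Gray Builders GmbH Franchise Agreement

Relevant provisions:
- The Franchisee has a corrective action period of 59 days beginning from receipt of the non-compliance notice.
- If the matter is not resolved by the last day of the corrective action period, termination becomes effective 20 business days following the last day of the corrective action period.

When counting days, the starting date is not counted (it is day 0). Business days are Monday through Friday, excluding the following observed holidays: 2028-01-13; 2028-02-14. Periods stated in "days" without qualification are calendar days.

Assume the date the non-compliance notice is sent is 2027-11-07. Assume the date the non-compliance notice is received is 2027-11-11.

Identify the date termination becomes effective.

2028-02-07

The last day of the corrective action period: 59 calendar days after 2027-11-11 is 2028-01-09.
The date termination becomes effective: counting 20 business days from Sunday, 2028-01-09 (Jan 10, Jan 11, Jan 12, Jan 14, …, Feb 3, Feb 4, Feb 7, skipping weekends and the listed holiday on Jan 13) reaches Monday, 2028-02-07.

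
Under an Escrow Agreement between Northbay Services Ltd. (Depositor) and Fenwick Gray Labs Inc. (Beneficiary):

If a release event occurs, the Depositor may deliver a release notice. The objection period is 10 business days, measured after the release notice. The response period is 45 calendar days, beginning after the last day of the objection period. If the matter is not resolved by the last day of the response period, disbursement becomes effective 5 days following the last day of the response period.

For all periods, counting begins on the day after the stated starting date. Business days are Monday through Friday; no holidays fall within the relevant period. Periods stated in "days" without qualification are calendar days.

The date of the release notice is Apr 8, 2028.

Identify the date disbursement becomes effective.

From Saturday, Apr 8, 2028, 10 business days (Apr 10, Apr 11, Apr 12, Apr 13, Apr 14, Apr 17, Apr 18, Apr 19, Apr 20, Apr 21, skipping weekends) brings us to Friday, Apr 21, 2028, which is the last day of the objection period.
The last day of the response period: 45 calendar days after Apr 21, 2028 is Jun 5, 2028.
The date disbursement becomes effective: Jun 5, 2028 + 5 days = Jun 10, 2028.

Jun 10, 2028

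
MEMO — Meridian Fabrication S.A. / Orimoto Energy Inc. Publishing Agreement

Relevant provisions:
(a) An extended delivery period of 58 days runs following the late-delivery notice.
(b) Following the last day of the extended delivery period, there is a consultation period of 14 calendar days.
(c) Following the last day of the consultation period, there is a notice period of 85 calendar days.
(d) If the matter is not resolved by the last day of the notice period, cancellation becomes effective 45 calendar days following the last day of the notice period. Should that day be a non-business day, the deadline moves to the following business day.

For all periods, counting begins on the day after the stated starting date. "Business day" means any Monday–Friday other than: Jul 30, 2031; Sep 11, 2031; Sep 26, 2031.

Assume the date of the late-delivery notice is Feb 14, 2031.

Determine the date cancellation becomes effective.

Sep 4, 2031

Adding 58 calendar days to Feb 14, 2031 gives Apr 13, 2031, which is the last day of the extended delivery period.
Adding 14 calendar days to Apr 13, 2031 gives Apr 27, 2031, which is the last day of the consultation period.
The last day of the notice period: 85 calendar days after Apr 27, 2031 is Jul 21, 2031.
Adding 45 calendar days to Jul 21, 2031 gives Sep 4, 2031, which is the date cancellation becomes effective. Sep 4, 2031 is a Thursday and is not a listed holiday, so no roll-forward applies.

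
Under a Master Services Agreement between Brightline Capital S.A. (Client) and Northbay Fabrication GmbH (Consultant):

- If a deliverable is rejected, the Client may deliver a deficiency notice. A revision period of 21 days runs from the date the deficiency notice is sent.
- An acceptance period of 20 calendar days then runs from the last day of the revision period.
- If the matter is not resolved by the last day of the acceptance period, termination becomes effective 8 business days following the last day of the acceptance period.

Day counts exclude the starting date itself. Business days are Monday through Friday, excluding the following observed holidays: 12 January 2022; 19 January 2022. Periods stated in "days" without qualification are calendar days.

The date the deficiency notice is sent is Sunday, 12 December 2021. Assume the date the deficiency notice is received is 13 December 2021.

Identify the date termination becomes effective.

Adding 21 calendar days to 12 December 2021 gives 2 January 2022, which is the last day of the revision period.
Adding 20 calendar days to 2 January 2022 gives 22 January 2022, which is the last day of the acceptance period.
From Saturday, 22 January 2022, 8 business days (Jan 24, Jan 25, Jan 26, Jan 27, Jan 28, Jan 31, Feb 1, Feb 2, skipping weekends) brings us to Wednesday, 2 February 2022, which is the date termination becomes effective.

2 February 2022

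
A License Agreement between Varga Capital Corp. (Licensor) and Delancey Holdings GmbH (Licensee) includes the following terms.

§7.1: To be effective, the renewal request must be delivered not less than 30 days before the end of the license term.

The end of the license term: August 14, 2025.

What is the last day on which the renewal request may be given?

July 15, 2025

August 14, 2025 minus 30 days is July 15, 2025.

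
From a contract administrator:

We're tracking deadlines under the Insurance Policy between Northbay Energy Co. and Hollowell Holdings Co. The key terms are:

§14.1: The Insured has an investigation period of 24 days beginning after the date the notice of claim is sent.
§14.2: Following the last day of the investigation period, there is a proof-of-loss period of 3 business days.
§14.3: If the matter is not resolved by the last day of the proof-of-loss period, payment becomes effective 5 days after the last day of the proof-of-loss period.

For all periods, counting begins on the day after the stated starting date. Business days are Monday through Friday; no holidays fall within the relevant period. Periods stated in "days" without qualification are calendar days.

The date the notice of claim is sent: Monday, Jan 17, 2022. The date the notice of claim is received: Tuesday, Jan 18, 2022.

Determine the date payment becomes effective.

Feb 20, 2022

The last day of the investigation period: 24 calendar days after Jan 17, 2022 is Feb 10, 2022.
From Thursday, Feb 10, 2022, 3 business days (Feb 11, Feb 14, Feb 15, skipping weekends) brings us to Tuesday, Feb 15, 2022, which is the last day of the proof-of-loss period.
The date payment becomes effective: Feb 15, 2022 + 5 days = Feb 20, 2022.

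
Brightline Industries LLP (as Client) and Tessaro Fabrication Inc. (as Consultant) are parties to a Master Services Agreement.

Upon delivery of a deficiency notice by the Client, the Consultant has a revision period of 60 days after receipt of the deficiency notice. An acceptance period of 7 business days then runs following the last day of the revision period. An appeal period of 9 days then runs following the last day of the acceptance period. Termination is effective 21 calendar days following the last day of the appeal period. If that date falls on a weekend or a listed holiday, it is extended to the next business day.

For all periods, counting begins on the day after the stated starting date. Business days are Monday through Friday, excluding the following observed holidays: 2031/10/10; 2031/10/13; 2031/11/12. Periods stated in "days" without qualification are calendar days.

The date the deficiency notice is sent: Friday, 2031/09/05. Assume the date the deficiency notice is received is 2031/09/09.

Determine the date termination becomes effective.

Adding 60 calendar days to 2031/09/09 gives 2031/11/08, which is the last day of the revision period.
The last day of the acceptance period: 7 business days after Saturday, 2031/11/08, skipping weekends and the listed holiday on Nov 12 — Nov 10, Nov 11, Nov 13, Nov 14, Nov 17, Nov 18, Nov 19 — lands on Wednesday, 2031/11/19.
The last day of the appeal period: 9 calendar days after 2031/11/19 is 2031/11/28.
The date termination becomes effective: 2031/11/28 + 21 days = 2031/12/19. 2031/12/19 is a Friday and is not a listed holiday, so no roll-forward applies.

2031/12/19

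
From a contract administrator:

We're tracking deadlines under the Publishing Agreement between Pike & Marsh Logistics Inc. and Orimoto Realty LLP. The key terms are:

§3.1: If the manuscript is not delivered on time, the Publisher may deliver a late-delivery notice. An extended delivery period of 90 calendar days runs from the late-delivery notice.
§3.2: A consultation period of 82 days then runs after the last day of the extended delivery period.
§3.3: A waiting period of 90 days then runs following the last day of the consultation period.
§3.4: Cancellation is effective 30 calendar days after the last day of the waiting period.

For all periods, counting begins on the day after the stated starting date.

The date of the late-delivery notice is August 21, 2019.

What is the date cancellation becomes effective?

June 8, 2020

Adding 90 calendar days to August 21, 2019 gives November 19, 2019, which is the last day of the extended delivery period.
The last day of the consultation period: November 19, 2019 + 82 days = February 9, 2020.
The last day of the waiting period: 90 calendar days after February 9, 2020 is May 9, 2020.
The date cancellation becomes effective: 30 calendar days after May 9, 2020 is June 8, 2020.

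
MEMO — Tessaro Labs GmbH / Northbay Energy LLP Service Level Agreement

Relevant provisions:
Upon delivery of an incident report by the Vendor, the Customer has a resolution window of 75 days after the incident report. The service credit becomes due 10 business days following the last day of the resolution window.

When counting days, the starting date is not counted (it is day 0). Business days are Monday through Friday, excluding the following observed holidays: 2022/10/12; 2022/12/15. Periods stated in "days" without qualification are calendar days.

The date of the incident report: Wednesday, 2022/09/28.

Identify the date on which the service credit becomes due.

The last day of the resolution window: 75 calendar days after 2022/09/28 is 2022/12/12.
The date on which the service credit becomes due: 10 business days after Monday, 2022/12/12, skipping weekends and the listed holiday on Dec 15 — Dec 13, Dec 14, Dec 16, Dec 19, Dec 20, Dec 21, Dec 22, Dec 23, Dec 26, Dec 27 — lands on Tuesday, 2022/12/27.

2022/12/27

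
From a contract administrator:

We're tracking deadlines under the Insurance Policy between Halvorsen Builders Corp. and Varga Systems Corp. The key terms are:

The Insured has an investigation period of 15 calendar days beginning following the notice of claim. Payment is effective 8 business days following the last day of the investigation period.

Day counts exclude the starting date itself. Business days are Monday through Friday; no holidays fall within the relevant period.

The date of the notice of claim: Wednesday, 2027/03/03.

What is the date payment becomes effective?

2027/03/30

The last day of the investigation period: 2027/03/03 + 15 days = 2027/03/18.
From Thursday, 2027/03/18, 8 business days (Mar 19, Mar 22, Mar 23, Mar 24, Mar 25, Mar 26, Mar 29, Mar 30, skipping weekends) brings us to Tuesday, 2027/03/30, which is the date payment becomes effective.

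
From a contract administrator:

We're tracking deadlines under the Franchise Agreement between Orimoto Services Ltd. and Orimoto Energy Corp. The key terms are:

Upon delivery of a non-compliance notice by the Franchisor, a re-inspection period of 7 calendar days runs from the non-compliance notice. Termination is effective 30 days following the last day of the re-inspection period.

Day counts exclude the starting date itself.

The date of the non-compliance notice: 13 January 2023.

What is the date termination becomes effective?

19 February 2023

Adding 7 calendar days to 13 January 2023 gives 20 January 2023, which is the last day of the re-inspection period.
Adding 30 calendar days to 20 January 2023 gives 19 February 2023, which is the date termination becomes effective.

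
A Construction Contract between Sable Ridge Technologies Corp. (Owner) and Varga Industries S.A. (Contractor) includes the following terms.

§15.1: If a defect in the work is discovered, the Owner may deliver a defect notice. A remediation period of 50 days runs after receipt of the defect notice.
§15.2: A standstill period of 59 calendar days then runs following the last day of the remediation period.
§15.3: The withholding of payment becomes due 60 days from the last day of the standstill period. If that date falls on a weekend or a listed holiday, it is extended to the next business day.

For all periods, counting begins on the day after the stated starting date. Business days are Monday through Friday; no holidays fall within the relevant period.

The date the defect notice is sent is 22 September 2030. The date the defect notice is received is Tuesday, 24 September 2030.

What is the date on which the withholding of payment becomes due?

12 March 2031

The last day of the remediation period: 50 calendar days after 24 September 2030 is 13 November 2030.
Adding 59 calendar days to 13 November 2030 gives 11 January 2031, which is the last day of the standstill period.
Adding 60 calendar days to 11 January 2031 gives 12 March 2031, which is the date on which the withholding of payment becomes due. 12 March 2031 is a Wednesday, so no roll-forward applies.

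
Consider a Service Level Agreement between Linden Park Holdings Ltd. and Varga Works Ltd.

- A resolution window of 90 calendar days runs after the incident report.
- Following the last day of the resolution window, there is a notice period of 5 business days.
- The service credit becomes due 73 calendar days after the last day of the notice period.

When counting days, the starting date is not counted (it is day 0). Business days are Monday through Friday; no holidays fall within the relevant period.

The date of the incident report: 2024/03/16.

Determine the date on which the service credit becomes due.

The last day of the resolution window: 90 calendar days after 2024/03/16 is 2024/06/14.
From Friday, 2024/06/14, 5 business days (Jun 17, Jun 18, Jun 19, Jun 20, Jun 21, skipping weekends) brings us to Friday, 2024/06/21, which is the last day of the notice period.
The date on which the service credit becomes due: 73 calendar days after 2024/06/21 is 2024/09/02.

2024/09/02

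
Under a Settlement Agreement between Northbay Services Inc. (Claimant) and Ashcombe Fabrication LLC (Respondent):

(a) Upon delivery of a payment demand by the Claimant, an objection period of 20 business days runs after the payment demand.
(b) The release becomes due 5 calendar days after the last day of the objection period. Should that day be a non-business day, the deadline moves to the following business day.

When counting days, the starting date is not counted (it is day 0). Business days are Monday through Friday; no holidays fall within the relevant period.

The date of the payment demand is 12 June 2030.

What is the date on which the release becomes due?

15 July 2030

The last day of the objection period: counting 20 business days from Wednesday, 12 June 2030 (Jun 13, Jun 14, Jun 17, Jun 18, …, Jul 8, Jul 9, Jul 10, skipping weekends) reaches Wednesday, 10 July 2030.
Adding 5 calendar days to 10 July 2030 gives 15 July 2030, which is the date on which the release becomes due. 15 July 2030 is a Monday, so no roll-forward applies.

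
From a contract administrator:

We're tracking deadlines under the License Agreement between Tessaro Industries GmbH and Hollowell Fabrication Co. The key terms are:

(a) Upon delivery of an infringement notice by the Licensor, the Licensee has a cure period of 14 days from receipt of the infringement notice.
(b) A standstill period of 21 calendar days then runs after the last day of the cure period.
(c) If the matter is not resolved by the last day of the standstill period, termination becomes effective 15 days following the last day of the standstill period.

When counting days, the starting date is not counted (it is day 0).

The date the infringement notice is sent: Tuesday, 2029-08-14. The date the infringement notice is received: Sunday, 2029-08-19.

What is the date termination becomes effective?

The last day of the cure period: 14 calendar days after 2029-08-19 is 2029-09-02.
Adding 21 calendar days to 2029-09-02 gives 2029-09-23, which is the last day of the standstill period.
Adding 15 calendar days to 2029-09-23 gives 2029-10-08, which is the date termination becomes effective.

2029-10-08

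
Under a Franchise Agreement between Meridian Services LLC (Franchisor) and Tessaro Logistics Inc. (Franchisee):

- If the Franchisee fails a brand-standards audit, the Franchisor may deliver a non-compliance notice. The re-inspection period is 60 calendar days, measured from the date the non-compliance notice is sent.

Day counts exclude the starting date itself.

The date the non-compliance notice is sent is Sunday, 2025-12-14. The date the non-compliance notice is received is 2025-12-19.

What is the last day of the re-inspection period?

2026-02-12

The last day of the re-inspection period: 60 calendar days after 2025-12-14 is 2026-02-12.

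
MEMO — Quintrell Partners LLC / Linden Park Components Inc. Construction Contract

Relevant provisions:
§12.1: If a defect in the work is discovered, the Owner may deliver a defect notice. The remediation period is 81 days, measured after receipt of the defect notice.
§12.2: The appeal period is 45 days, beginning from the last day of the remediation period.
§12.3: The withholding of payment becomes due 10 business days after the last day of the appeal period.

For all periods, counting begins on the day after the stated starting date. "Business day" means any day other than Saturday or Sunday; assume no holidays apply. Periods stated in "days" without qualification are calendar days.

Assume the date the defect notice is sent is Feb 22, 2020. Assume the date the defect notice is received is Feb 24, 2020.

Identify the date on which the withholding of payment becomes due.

Adding 81 calendar days to Feb 24, 2020 gives May 15, 2020, which is the last day of the remediation period.
Adding 45 calendar days to May 15, 2020 gives Jun 29, 2020, which is the last day of the appeal period.
The date on which the withholding of payment becomes due: counting 10 business days from Monday, Jun 29, 2020 (Jun 30, Jul 1, Jul 2, Jul 3, Jul 6, Jul 7, Jul 8, Jul 9, Jul 10, Jul 13, skipping weekends) reaches Monday, Jul 13, 2020.

Jul 13, 2020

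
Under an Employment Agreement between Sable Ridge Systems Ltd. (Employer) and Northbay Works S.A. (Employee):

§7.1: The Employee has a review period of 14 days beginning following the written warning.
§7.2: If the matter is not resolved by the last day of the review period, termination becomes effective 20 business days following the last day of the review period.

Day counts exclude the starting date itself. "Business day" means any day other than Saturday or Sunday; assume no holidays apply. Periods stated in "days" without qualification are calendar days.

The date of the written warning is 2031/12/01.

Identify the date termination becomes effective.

The last day of the review period: 14 calendar days after 2031/12/01 is 2031/12/15.
The date termination becomes effective: 20 business days after Monday, 2031/12/15, skipping weekends — Dec 16, Dec 17, Dec 18, Dec 19, …, Jan 8, Jan 9, Jan 12 — lands on Monday, 2032/01/12.

2032/01/12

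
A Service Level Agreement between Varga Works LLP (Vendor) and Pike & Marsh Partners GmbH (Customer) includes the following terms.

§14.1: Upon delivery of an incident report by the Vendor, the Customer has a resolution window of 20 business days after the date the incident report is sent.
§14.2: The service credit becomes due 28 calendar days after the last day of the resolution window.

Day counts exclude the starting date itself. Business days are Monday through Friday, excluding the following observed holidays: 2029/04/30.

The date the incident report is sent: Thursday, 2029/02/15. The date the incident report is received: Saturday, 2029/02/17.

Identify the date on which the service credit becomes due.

From Thursday, 2029/02/15, 20 business days (Feb 16, Feb 19, Feb 20, Feb 21, …, Mar 13, Mar 14, Mar 15, skipping weekends) brings us to Thursday, 2029/03/15, which is the last day of the resolution window.
The date on which the service credit becomes due: 2029/03/15 + 28 days = 2029/04/12.

2029/04/12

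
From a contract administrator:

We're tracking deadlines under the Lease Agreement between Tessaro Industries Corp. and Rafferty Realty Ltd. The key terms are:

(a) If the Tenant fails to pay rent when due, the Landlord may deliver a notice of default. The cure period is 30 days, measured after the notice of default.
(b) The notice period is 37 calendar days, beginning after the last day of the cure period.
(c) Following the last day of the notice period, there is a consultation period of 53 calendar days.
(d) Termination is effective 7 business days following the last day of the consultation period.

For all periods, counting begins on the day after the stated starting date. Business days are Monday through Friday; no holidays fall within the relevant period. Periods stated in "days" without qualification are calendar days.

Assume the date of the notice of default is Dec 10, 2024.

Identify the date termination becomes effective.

Adding 30 calendar days to Dec 10, 2024 gives Jan 9, 2025, which is the last day of the cure period.
Adding 37 calendar days to Jan 9, 2025 gives Feb 15, 2025, which is the last day of the notice period.
The last day of the consultation period: Feb 15, 2025 + 53 days = Apr 9, 2025.
The date termination becomes effective: 7 business days after Wednesday, Apr 9, 2025, skipping weekends — Apr 10, Apr 11, Apr 14, Apr 15, Apr 16, Apr 17, Apr 18 — lands on Friday, Apr 18, 2025.

Apr 18, 2025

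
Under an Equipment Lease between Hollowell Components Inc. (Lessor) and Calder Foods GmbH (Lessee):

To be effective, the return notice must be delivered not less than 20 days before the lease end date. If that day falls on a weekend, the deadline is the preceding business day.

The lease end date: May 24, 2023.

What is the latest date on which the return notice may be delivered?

Counting back 20 calendar days from May 24, 2023 gives May 4, 2023. That is a Thursday, so no adjustment is needed.

May 4, 2023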